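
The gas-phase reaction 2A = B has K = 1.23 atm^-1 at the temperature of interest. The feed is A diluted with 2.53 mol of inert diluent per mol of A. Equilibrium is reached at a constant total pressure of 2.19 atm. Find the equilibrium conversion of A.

Take 1 mol A as basis and let X be its fractional conversion, so ξ = 0.5X.
Moles: n_A = 1 − X; n_B = 0.5X; n_I = 2.53 (inert).
Total moles n_T = 3.53 − 0.5X.
With p_i = (n_i/n_T)P, K = p_B / (p_A^2).
Setting this equal to 1.23 atm^-1 and taking the physical root (0 < X < 1) gives X = 0.466.

X = 0.466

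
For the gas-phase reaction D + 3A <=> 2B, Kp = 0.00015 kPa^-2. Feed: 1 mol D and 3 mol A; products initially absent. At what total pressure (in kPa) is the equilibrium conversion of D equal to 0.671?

Basis: 1 mol D initially; let X = conversion of D. Extent ξ = X.
Moles: n_D = 1 − X; n_A = 3 − 3X; n_B = 2X.
Summing: n_T = 4 − 2X.
Kp = p_B^2 / (p_D p_A^3) with p_i = (n_i/n_T)·P.
At X = 0.671: the mole-fraction product g(X) = Π y_i^ν_i = 40.22. Since Kp = g(X)·P^{-2}, P = (g/Kp)^(1/2) = (40.22/0.00015)^(1/2) = 518 kPa.

P = 518 kPa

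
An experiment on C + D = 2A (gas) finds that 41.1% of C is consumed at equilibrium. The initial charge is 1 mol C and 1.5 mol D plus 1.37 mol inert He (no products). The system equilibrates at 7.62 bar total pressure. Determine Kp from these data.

Basis: 1 mol C initially; let X = conversion of C. Extent ξ = X.
Mole table: n_C = 1 − X; n_D = 1.5 − X; n_A = 2X; n_I = 1.37 (inert).
Total moles n_T = 3.87 (Δν = 0, constant).
At X = 0.411: n_C = 0.589, n_D = 1.09, n_A = 0.822, n_T = 3.87.
p_i = (n_i/n_T)·P. Kp = p_A^2 / (p_C p_D) = 1.05.

Kp = 1.05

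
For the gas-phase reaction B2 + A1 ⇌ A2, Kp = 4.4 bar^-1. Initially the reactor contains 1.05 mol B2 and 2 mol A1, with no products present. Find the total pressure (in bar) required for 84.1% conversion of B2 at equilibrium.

P = 2.33 bar

Let X = conversion of B2 (basis 1.05 mol B2); extent of reaction ξ = 1.05X.
At extent ξ: n_B2 = 1.05 − 1.05X; n_A1 = 2 − 1.05X; n_A2 = 1.05X.
n_T = Σnᵢ = 3.05 − 1.05X.
Kp = p_A2 / (p_B2 p_A1) with p_i = (n_i/n_T)·P.
At X = 0.841: the mole-fraction product g(X) = Π y_i^ν_i = 10.26. Since Kp = g(X)·P^{-1}, P = (g/Kp)^(1/1) = (10.26/4.4)^(1/1) = 2.33 bar.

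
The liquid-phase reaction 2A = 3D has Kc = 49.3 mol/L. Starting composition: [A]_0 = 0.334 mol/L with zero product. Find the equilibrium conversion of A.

X = 0.876

Let X = conversion of A; extent ξ = 0.334X/2 mol/L.
Concentrations: [A] = 0.334 − 0.334X; [D] = 0.501X.
Kc = [D]^3 / ([A]^2).
Equating to 49.3 mol/L: the physical root is X = 0.876.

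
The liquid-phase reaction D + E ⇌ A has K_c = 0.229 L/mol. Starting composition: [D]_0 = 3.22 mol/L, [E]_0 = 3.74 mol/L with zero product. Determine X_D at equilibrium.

Let X = conversion of D; extent ξ = 3.22·X mol/L.
Concentrations: [D] = 3.22 − 3.22X; [E] = 3.74 − 3.22X; [A] = 3.22X.
K_c = [A] / ([D] [E]).
Equating to 0.229 L/mol: the physical root is X = 0.369.

X = 0.369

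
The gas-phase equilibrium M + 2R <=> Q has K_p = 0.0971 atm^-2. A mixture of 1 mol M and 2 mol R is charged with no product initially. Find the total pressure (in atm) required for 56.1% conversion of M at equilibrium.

P = 7.76 atm

Let X = conversion of M (basis 1 mol M); extent of reaction ξ = X.
Species balance: n_M = 1 − X; n_R = 2 − 2X; n_Q = X.
n_T = Σnᵢ = 3 − 2X.
K_p = p_Q / (p_M p_R^2) with p_i = (n_i/n_T)·P.
At X = 0.561: the mole-fraction product g(X) = Π y_i^ν_i = 5.847. Since K_p = g(X)·P^{-2}, P = (g/K_p)^(1/2) = (5.847/0.0971)^(1/2) = 7.76 atm.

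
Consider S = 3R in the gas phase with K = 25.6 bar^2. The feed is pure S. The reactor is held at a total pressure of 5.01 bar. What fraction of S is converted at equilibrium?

X = 0.420

Basis: 1 mol S initially; let X = conversion of S. Extent ξ = X.
Species balance: n_S = 1 − X; n_R = 3X.
n_T = Σnᵢ = 1 + 2X.
With p_i = (n_i/n_T)P, K = p_R^3 / (p_S).
This yields a degree-3 equation in X; solving on (0,1), X = 0.420.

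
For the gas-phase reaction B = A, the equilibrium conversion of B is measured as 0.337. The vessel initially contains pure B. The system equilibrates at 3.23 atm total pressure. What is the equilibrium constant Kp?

Take 1 mol B as basis and let X be its fractional conversion, so ξ = X.
At extent ξ: n_B = 1 − X; n_A = X.
Total moles n_T = 1 (Δν = 0, constant).
At X = 0.337: n_B = 0.663, n_A = 0.337, n_T = 1.
p_i = (n_i/n_T)·P. Kp = p_A / (p_B) = 0.508.

Kp = 0.508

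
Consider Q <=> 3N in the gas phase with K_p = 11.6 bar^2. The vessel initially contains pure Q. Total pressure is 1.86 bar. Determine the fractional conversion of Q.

Basis: 1 mol Q initially; let X = conversion of Q. Extent ξ = X.
Moles: n_Q = 1 − X; n_N = 3X.
Summing: n_T = 1 + 2X.
With p_i = (n_i/n_T)P, K_p = p_N^3 / (p_Q).
Substituting and setting equal to 11.6 bar^2 gives a polynomial in X; the root in (0,1) is X = 0.619.

X = 0.619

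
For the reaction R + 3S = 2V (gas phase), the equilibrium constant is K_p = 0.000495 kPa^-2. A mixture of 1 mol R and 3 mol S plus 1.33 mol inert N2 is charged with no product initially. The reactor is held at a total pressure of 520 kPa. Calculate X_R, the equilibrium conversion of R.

X = 0.698

Basis: 1 mol R initially; let X = conversion of R. Extent ξ = X.
Moles: n_R = 1 − X; n_S = 3 − 3X; n_V = 2X; n_I = 1.33 (inert).
Total moles n_T = 5.33 − 2X.
Mole fractions y_i = n_i/n_T; K_p = p_V^2 / (p_R p_S^3) with p_i = y_i·P.
Setting this equal to 0.000495 kPa^-2 and taking the physical root (0 < X < 1) gives X = 0.698.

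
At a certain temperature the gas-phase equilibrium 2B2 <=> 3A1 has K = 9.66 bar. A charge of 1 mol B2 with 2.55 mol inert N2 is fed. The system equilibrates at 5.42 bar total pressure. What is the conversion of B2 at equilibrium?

Let X = conversion of B2 (basis 1 mol B2); extent of reaction ξ = 0.5X.
Mole table: n_B2 = 1 − X; n_A1 = 1.5X; n_I = 2.55 (inert).
n_T = Σnᵢ = 3.55 + 0.5X.
With p_i = (n_i/n_T)P, K = p_A1^3 / (p_B2^2).
Substituting and setting equal to 9.66 bar gives a polynomial in X; the root in (0,1) is X = 0.641.

X = 0.641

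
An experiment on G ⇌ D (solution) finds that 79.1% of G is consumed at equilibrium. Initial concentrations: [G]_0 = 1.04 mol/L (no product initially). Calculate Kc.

Let X = conversion of G.
Concentrations: [G] = 1.04 − 1.04X; [D] = 1.04X.
At X = 0.791: [G] = 0.217, [D] = 0.823.
Kc = [D] / ([G]) = 3.78.

Kc = 3.78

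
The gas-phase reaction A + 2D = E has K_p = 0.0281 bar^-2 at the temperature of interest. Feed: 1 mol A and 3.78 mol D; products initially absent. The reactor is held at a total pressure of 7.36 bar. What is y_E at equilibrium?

Take 1 mol A as basis and let X be its fractional conversion, so ξ = X.
Species balance: n_A = 1 − X; n_D = 3.78 − 2X; n_E = X.
Summing: n_T = 4.78 − 2X.
y_i = n_i/n_T, p_i = y_i·P. K_p = p_E / (p_A p_D^2).
This yields a degree-3 equation in X; solving on (0,1), X = 0.456.
Then n_E = 0.456, n_T = 3.87, so y_E = 0.118.

y_E = 0.118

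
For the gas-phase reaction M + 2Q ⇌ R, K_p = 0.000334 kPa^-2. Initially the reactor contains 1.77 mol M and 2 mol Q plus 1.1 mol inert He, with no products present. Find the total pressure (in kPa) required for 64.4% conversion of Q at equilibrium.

Basis: 2 mol Q initially; let X = conversion of Q. Extent ξ = X.
Moles: n_M = 1.77 − X; n_Q = 2 − 2X; n_R = X; n_I = 1.1 (inert).
Summing: n_T = 4.87 − 2X.
K_p = p_R / (p_M p_Q^2) with p_i = (n_i/n_T)·P.
At X = 0.644: the mole-fraction product g(X) = Π y_i^ν_i = 14.48. Since K_p = g(X)·P^{-2}, P = (g/K_p)^(1/2) = (14.48/0.000334)^(1/2) = 208 kPa.

P = 208 kPa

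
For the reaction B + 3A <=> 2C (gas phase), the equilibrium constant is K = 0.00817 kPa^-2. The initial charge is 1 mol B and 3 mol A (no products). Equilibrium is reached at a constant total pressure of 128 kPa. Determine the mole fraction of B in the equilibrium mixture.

Let X = conversion of B (basis 1 mol B); extent of reaction ξ = X.
Moles: n_B = 1 − X; n_A = 3 − 3X; n_C = 2X.
Summing: n_T = 4 − 2X.
Mole fractions y_i = n_i/n_T; K = p_C^2 / (p_B p_A^3) with p_i = y_i·P.
Setting this equal to 0.00817 kPa^-2 and taking the physical root (0 < X < 1) gives X = 0.750.
Then n_B = 0.25, n_T = 2.5, so y_B = 0.100.

y_B = 0.100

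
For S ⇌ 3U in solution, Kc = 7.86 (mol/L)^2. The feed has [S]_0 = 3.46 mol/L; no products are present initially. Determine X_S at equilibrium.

X = 0.262

Let X = conversion of S; extent ξ = 3.46·X mol/L.
Concentrations: [S] = 3.46 − 3.46X; [U] = 10.4X.
Kc = [U]^3 / ([S]).
Setting equal to 7.86 and solving for X on (0,1) gives X = 0.262.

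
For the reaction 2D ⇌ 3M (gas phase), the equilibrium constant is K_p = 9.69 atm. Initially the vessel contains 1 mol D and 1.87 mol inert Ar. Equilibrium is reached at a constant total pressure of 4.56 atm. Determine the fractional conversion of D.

X = 0.639

Let X = conversion of D (basis 1 mol D); extent of reaction ξ = 0.5X.
At extent ξ: n_D = 1 − X; n_M = 1.5X; n_I = 1.87 (inert).
n_T = Σnᵢ = 2.87 + 0.5X.
With p_i = (n_i/n_T)P, K_p = p_M^3 / (p_D^2).
Setting this equal to 9.69 atm and taking the physical root (0 < X < 1) gives X = 0.639.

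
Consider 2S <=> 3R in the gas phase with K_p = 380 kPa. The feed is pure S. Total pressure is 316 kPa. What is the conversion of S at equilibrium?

X = 0.488

Take 1 mol S as basis and let X be its fractional conversion, so ξ = 0.5X.
At extent ξ: n_S = 1 − X; n_R = 1.5X.
n_T = Σnᵢ = 1 + 0.5X.
y_i = n_i/n_T, p_i = y_i·P. K_p = p_R^3 / (p_S^2).
This yields a degree-3 equation in X; solving on (0,1), X = 0.488.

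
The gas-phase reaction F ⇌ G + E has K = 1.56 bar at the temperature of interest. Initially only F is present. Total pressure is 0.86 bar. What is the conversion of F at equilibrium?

X = 0.803

Take 1 mol F as basis and let X be its fractional conversion, so ξ = X.
Species balance: n_F = 1 − X; n_G = X; n_E = X.
Total moles n_T = 1 + X.
Mole fractions y_i = n_i/n_T; K = p_G p_E / (p_F) with p_i = y_i·P.
Equating to 1.56 bar and solving on 0 < X < 1: X = 0.803.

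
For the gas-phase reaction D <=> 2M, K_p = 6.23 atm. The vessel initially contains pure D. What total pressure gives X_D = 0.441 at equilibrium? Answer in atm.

P = 6.45 atm

Let X = conversion of D (basis 1 mol D); extent of reaction ξ = X.
At extent ξ: n_D = 1 − X; n_M = 2X.
Total moles n_T = 1 + X.
K_p = p_M^2 / (p_D) with p_i = (n_i/n_T)·P.
At X = 0.441: the mole-fraction product g(X) = Π y_i^ν_i = 0.9657. Since K_p = g(X)·P^{1}, P = (K_p/g)^(1/1) = (6.23/0.9657)^(1/1) = 6.45 atm.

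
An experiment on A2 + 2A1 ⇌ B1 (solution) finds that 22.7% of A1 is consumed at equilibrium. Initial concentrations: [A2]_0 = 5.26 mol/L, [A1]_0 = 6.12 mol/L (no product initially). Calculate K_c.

Let X = conversion of A1.
Concentrations: [A2] = 5.26 − 3.06X; [A1] = 6.12 − 6.12X; [B1] = 3.06X.
At X = 0.227: [A2] = 4.57, [A1] = 4.73, [B1] = 0.695.
K_c = [B1] / ([A2] [A1]^2) = 0.0068 (mol/L)^-2.

K_c = 0.0068 (mol/L)^-2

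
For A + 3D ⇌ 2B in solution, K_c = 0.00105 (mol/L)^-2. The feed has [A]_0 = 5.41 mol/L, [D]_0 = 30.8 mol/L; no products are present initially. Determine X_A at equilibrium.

Let X = conversion of A; extent ξ = 5.41·X mol/L.
Concentrations: [A] = 5.41 − 5.41X; [D] = 30.8 − 16.2X; [B] = 10.8X.
K_c = [B]^2 / ([A] [D]^3).
Solving K_c = 0.00105 for X ∈ (0,1): X = 0.515.

X = 0.515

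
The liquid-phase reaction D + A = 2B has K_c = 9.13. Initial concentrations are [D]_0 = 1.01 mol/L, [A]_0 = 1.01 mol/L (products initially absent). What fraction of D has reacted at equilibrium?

Let X = conversion of D; extent ξ = 1.01·X mol/L.
Concentrations: [D] = 1.01 − 1.01X; [A] = 1.01 − 1.01X; [B] = 2.02X.
K_c = [B]^2 / ([D] [A]).
Solving K_c = 9.13 for X ∈ (0,1): X = 0.602.

X = 0.602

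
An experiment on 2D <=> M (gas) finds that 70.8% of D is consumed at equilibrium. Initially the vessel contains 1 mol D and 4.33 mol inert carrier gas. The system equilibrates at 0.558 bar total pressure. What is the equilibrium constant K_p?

K_p = 37 bar^-1

Let X = conversion of D (basis 1 mol D); extent of reaction ξ = 0.5X.
Mole table: n_D = 1 − X; n_M = 0.5X; n_I = 4.33 (inert).
Summing: n_T = 5.33 − 0.5X.
At X = 0.708: n_D = 0.292, n_M = 0.354, n_T = 4.98.
p_i = (n_i/n_T)·P. K_p = p_M / (p_D^2) = 37 bar^-1.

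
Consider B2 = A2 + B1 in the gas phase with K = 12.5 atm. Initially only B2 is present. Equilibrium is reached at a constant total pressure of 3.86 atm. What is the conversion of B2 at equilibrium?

Let X = conversion of B2 (basis 1 mol B2); extent of reaction ξ = X.
Species balance: n_B2 = 1 − X; n_A2 = X; n_B1 = X.
Total moles n_T = 1 + X.
With p_i = (n_i/n_T)P, K = p_A2 p_B1 / (p_B2).
Setting this equal to 12.5 atm and taking the physical root (0 < X < 1) gives X = 0.874.

X = 0.874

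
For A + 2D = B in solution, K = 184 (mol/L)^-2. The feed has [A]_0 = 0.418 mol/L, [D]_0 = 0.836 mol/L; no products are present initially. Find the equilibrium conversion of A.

X = 0.815

Let X = conversion of A; extent ξ = 0.418·X mol/L.
Concentrations: [A] = 0.418 − 0.418X; [D] = 0.836 − 0.836X; [B] = 0.418X.
K = [B] / ([A] [D]^2).
Setting equal to 184 and solving for X on (0,1) gives X = 0.815.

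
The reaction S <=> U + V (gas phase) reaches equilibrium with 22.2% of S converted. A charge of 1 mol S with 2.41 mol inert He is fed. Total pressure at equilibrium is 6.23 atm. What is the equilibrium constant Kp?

Kp = 0.109 atm

Let X = conversion of S (basis 1 mol S); extent of reaction ξ = X.
Moles: n_S = 1 − X; n_U = X; n_V = X; n_I = 2.41 (inert).
Total moles n_T = 3.41 + X.
At X = 0.222: n_S = 0.778, n_U = 0.222, n_V = 0.222, n_T = 3.63.
p_i = (n_i/n_T)·P. Kp = p_U p_V / (p_S) = 0.109 atm.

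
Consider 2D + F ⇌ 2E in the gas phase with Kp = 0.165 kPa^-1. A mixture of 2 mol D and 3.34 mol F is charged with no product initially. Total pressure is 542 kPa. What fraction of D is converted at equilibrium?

Let X = conversion of D (basis 2 mol D); extent of reaction ξ = X.
At extent ξ: n_D = 2 − 2X; n_F = 3.34 − X; n_E = 2X.
Summing: n_T = 5.34 − X.
y_i = n_i/n_T, p_i = y_i·P. Kp = p_E^2 / (p_D^2 p_F).
Equating to 0.165 kPa^-1 and solving on 0 < X < 1: X = 0.875.

X = 0.875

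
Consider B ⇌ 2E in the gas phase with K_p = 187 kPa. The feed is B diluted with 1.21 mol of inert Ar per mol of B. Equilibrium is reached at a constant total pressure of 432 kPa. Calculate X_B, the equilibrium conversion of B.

X = 0.409

Let X = conversion of B (basis 1 mol B); extent of reaction ξ = X.
Species balance: n_B = 1 − X; n_E = 2X; n_I = 1.21 (inert).
Total moles n_T = 2.21 + X.
y_i = n_i/n_T, p_i = y_i·P. K_p = p_E^2 / (p_B).
Substituting and setting equal to 187 kPa gives a polynomial in X; the root in (0,1) is X = 0.409.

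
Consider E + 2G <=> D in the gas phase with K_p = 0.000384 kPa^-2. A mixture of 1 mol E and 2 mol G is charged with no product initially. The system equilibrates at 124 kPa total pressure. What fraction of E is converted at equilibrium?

X = 0.563

Take 1 mol E as basis and let X be its fractional conversion, so ξ = X.
At extent ξ: n_E = 1 − X; n_G = 2 − 2X; n_D = X.
n_T = Σnᵢ = 3 − 2X.
Mole fractions y_i = n_i/n_T; K_p = p_D / (p_E p_G^2) with p_i = y_i·P.
Equating to 0.000384 kPa^-2 and solving on 0 < X < 1: X = 0.563.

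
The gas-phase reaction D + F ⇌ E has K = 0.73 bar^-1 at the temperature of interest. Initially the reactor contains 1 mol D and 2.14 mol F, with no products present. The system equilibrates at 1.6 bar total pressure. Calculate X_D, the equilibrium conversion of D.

X = 0.425

Let X = conversion of D (basis 1 mol D); extent of reaction ξ = X.
Mole table: n_D = 1 − X; n_F = 2.14 − X; n_E = X.
Total moles n_T = 3.14 − X.
With p_i = (n_i/n_T)P, K = p_E / (p_D p_F).
This yields a degree-2 equation in X; solving on (0,1), X = 0.425.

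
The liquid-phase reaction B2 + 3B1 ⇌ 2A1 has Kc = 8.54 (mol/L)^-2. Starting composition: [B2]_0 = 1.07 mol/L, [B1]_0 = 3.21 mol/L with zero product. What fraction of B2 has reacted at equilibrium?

Let X = conversion of B2; extent ξ = 1.07·X mol/L.
Concentrations: [B2] = 1.07 − 1.07X; [B1] = 3.21 − 3.21X; [A1] = 2.14X.
Kc = [A1]^2 / ([B2] [B1]^3).
Solving Kc = 8.54 for X ∈ (0,1): X = 0.705.

X = 0.705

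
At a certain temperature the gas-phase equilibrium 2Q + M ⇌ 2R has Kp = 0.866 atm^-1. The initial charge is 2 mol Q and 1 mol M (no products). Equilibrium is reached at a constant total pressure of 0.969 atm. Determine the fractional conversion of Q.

Let X = conversion of Q (basis 2 mol Q); extent of reaction ξ = X.
Moles: n_Q = 2 − 2X; n_M = 1 − X; n_R = 2X.
Total moles n_T = 3 − X.
Mole fractions y_i = n_i/n_T; Kp = p_R^2 / (p_Q^2 p_M) with p_i = y_i·P.
This yields a degree-3 equation in X; solving on (0,1), X = 0.316.

X = 0.316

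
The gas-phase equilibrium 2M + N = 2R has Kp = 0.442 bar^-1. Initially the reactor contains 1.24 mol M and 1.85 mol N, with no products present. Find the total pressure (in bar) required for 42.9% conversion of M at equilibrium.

Let X = conversion of M (basis 1.24 mol M); extent of reaction ξ = 0.62X.
Species balance: n_M = 1.24 − 1.24X; n_N = 1.85 − 0.62X; n_R = 1.24X.
Summing: n_T = 3.09 − 0.62X.
Kp = p_R^2 / (p_M^2 p_N) with p_i = (n_i/n_T)·P.
At X = 0.429: the mole-fraction product g(X) = Π y_i^ν_i = 1.006. Since Kp = g(X)·P^{-1}, P = (g/Kp)^(1/1) = (1.006/0.442)^(1/1) = 2.28 bar.

P = 2.28 bar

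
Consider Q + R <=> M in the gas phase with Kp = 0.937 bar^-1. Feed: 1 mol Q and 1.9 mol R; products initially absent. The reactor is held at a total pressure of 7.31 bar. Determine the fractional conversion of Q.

X = 0.783

Let X = conversion of Q (basis 1 mol Q); extent of reaction ξ = X.
Moles: n_Q = 1 − X; n_R = 1.9 − X; n_M = X.
Summing: n_T = 2.9 − X.
y_i = n_i/n_T, p_i = y_i·P. Kp = p_M / (p_Q p_R).
Setting this equal to 0.937 bar^-1 and taking the physical root (0 < X < 1) gives X = 0.783.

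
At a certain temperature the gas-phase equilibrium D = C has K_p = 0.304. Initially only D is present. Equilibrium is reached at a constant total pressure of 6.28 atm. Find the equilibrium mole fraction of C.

y_C = 0.233

Take 1 mol D as basis and let X be its fractional conversion, so ξ = X.
Mole table: n_D = 1 − X; n_C = X.
Since Δν = 0, n_T = 1 throughout.
With p_i = (n_i/n_T)P, K_p = p_C / (p_D).
Setting this equal to 0.304 and taking the physical root (0 < X < 1) gives X = 0.233.
Then n_C = 0.233, n_T = 1, so y_C = 0.233.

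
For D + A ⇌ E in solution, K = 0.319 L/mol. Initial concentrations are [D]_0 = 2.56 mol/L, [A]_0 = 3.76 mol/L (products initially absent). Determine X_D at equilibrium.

Let X = conversion of D; extent ξ = 2.56·X mol/L.
Concentrations: [D] = 2.56 − 2.56X; [A] = 3.76 − 2.56X; [E] = 2.56X.
K = [E] / ([D] [A]).
Solving K = 0.319 for X ∈ (0,1): X = 0.453.

X = 0.453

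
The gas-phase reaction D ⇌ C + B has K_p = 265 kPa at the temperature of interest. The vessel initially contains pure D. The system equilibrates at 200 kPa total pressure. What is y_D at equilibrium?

y_D = 0.140

Take 1 mol D as basis and let X be its fractional conversion, so ξ = X.
Mole table: n_D = 1 − X; n_C = X; n_B = X.
n_T = Σnᵢ = 1 + X.
y_i = n_i/n_T, p_i = y_i·P. K_p = p_C p_B / (p_D).
This yields a degree-2 equation in X; solving on (0,1), X = 0.755.
Then n_D = 0.245, n_T = 1.75, so y_D = 0.140.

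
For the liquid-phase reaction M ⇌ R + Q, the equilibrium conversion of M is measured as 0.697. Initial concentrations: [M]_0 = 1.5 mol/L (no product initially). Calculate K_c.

K_c = 2.4 mol/L

Let X = conversion of M.
Concentrations: [M] = 1.5 − 1.5X; [R] = 1.5X; [Q] = 1.5X.
At X = 0.697: [M] = 0.455, [R] = 1.05, [Q] = 1.05.
K_c = [R] [Q] / ([M]) = 2.4 mol/L.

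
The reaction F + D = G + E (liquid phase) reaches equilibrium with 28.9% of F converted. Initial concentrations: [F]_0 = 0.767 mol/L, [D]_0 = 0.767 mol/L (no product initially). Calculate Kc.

Kc = 0.165

Let X = conversion of F.
Concentrations: [F] = 0.767 − 0.767X; [D] = 0.767 − 0.767X; [G] = 0.767X; [E] = 0.767X.
At X = 0.289: [F] = 0.545, [D] = 0.545, [G] = 0.222, [E] = 0.222.
Kc = [G] [E] / ([F] [D]) = 0.165.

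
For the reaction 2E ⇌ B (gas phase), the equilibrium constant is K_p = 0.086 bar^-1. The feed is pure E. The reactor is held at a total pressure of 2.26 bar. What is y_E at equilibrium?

Basis: 1 mol E initially; let X = conversion of E. Extent ξ = 0.5X.
At extent ξ: n_E = 1 − X; n_B = 0.5X.
Total moles n_T = 1 − 0.5X.
y_i = n_i/n_T, p_i = y_i·P. K_p = p_B / (p_E^2).
This yields a degree-2 equation in X; solving on (0,1), X = 0.250.
Then n_E = 0.75, n_T = 0.875, so y_E = 0.857.

y_E = 0.857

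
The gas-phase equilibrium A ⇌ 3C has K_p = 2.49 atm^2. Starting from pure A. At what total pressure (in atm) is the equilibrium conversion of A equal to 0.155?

Let X = conversion of A (basis 1 mol A); extent of reaction ξ = X.
Mole table: n_A = 1 − X; n_C = 3X.
n_T = Σnᵢ = 1 + 2X.
K_p = p_C^3 / (p_A) with p_i = (n_i/n_T)·P.
At X = 0.155: the mole-fraction product g(X) = Π y_i^ν_i = 0.06934. Since K_p = g(X)·P^{2}, P = (K_p/g)^(1/2) = (2.49/0.06934)^(1/2) = 5.99 atm.

P = 5.99 atm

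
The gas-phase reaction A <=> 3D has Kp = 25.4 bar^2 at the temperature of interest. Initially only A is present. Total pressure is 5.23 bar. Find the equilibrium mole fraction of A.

y_A = 0.328

Let X = conversion of A (basis 1 mol A); extent of reaction ξ = X.
At extent ξ: n_A = 1 − X; n_D = 3X.
Summing: n_T = 1 + 2X.
With p_i = (n_i/n_T)P, Kp = p_D^3 / (p_A).
Substituting and setting equal to 25.4 bar^2 gives a polynomial in X; the root in (0,1) is X = 0.406.
Then n_A = 0.594, n_T = 1.81, so y_A = 0.328.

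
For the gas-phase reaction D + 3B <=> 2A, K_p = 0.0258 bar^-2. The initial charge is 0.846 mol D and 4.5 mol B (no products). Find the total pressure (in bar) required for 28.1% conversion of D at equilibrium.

Take 0.846 mol D as basis and let X be its fractional conversion, so ξ = 0.846X.
Mole table: n_D = 0.846 − 0.846X; n_B = 4.5 − 2.54X; n_A = 1.69X.
Summing: n_T = 5.35 − 1.69X.
K_p = p_A^2 / (p_D p_B^3) with p_i = (n_i/n_T)·P.
At X = 0.281: the mole-fraction product g(X) = Π y_i^ν_i = 0.1623. Since K_p = g(X)·P^{-2}, P = (g/K_p)^(1/2) = (0.1623/0.0258)^(1/2) = 2.51 bar.

P = 2.51 bar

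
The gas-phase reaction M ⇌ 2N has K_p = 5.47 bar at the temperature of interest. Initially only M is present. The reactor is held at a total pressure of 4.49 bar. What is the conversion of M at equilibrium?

Basis: 1 mol M initially; let X = conversion of M. Extent ξ = X.
Moles: n_M = 1 − X; n_N = 2X.
Total moles n_T = 1 + X.
With p_i = (n_i/n_T)P, K_p = p_N^2 / (p_M).
Substituting and setting equal to 5.47 bar gives a polynomial in X; the root in (0,1) is X = 0.483.

X = 0.483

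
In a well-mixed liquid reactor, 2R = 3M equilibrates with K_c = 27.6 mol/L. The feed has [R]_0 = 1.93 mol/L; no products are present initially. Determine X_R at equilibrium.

X = 0.710

Let X = conversion of R; extent ξ = 1.93X/2 mol/L.
Concentrations: [R] = 1.93 − 1.93X; [M] = 2.9X.
K_c = [M]^3 / ([R]^2).
Setting equal to 27.6 and solving for X on (0,1) gives X = 0.710.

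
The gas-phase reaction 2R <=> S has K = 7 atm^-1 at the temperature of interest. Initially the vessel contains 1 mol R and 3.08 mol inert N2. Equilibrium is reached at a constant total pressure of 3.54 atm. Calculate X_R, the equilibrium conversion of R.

Let X = conversion of R (basis 1 mol R); extent of reaction ξ = 0.5X.
Moles: n_R = 1 − X; n_S = 0.5X; n_I = 3.08 (inert).
Total moles n_T = 4.08 − 0.5X.
y_i = n_i/n_T, p_i = y_i·P. K = p_S / (p_R^2).
Substituting and setting equal to 7 atm^-1 gives a polynomial in X; the root in (0,1) is X = 0.762.

X = 0.762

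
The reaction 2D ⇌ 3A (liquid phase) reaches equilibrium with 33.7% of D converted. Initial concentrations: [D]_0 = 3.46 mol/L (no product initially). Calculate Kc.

Kc = 1.02 mol/L

Let X = conversion of D.
Concentrations: [D] = 3.46 − 3.46X; [A] = 5.19X.
At X = 0.337: [D] = 2.29, [A] = 1.75.
Kc = [A]^3 / ([D]^2) = 1.02 mol/L.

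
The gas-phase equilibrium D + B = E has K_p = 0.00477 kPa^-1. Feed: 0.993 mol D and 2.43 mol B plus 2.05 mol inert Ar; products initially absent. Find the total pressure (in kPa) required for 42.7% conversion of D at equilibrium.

Basis: 0.993 mol D initially; let X = conversion of D. Extent ξ = 0.993X.
Species balance: n_D = 0.993 − 0.993X; n_B = 2.43 − 0.993X; n_E = 0.993X; n_I = 2.05 (inert).
Total moles n_T = 5.47 − 0.993X.
K_p = p_E / (p_D p_B) with p_i = (n_i/n_T)·P.
At X = 0.427: the mole-fraction product g(X) = Π y_i^ν_i = 1.876. Since K_p = g(X)·P^{-1}, P = (g/K_p)^(1/1) = (1.876/0.00477)^(1/1) = 393 kPa.

P = 393 kPa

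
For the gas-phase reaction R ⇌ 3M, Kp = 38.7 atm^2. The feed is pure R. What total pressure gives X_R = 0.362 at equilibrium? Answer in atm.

P = 7.57 atm

Take 1 mol R as basis and let X be its fractional conversion, so ξ = X.
At extent ξ: n_R = 1 − X; n_M = 3X.
Total moles n_T = 1 + 2X.
Kp = p_M^3 / (p_R) with p_i = (n_i/n_T)·P.
At X = 0.362: the mole-fraction product g(X) = Π y_i^ν_i = 0.6755. Since Kp = g(X)·P^{2}, P = (Kp/g)^(1/2) = (38.7/0.6755)^(1/2) = 7.57 atm.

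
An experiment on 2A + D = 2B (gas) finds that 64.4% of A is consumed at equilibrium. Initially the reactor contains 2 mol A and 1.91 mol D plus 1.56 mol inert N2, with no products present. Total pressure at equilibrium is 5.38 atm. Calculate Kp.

Take 2 mol A as basis and let X be its fractional conversion, so ξ = X.
At extent ξ: n_A = 2 − 2X; n_D = 1.91 − X; n_B = 2X; n_I = 1.56 (inert).
Summing: n_T = 5.47 − X.
At X = 0.644: n_A = 0.712, n_D = 1.27, n_B = 1.29, n_T = 4.83.
p_i = (n_i/n_T)·P. Kp = p_B^2 / (p_A^2 p_D) = 2.32 atm^-1.

Kp = 2.32 atm^-1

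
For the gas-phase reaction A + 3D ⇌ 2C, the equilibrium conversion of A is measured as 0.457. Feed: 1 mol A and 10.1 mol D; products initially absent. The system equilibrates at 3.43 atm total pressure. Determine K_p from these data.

K_p = 0.0204 atm^-2

Basis: 1 mol A initially; let X = conversion of A. Extent ξ = X.
Moles: n_A = 1 − X; n_D = 10.1 − 3X; n_C = 2X.
n_T = Σnᵢ = 11.1 − 2X.
At X = 0.457: n_A = 0.543, n_D = 8.73, n_C = 0.914, n_T = 10.2.
p_i = (n_i/n_T)·P. K_p = p_C^2 / (p_A p_D^3) = 0.0204 atm^-2.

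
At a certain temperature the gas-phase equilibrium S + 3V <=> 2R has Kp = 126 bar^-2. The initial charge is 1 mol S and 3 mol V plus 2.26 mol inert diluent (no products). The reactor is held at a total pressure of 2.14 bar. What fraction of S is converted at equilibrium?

Take 1 mol S as basis and let X be its fractional conversion, so ξ = X.
Mole table: n_S = 1 − X; n_V = 3 − 3X; n_R = 2X; n_I = 2.26 (inert).
Total moles n_T = 6.26 − 2X.
Mole fractions y_i = n_i/n_T; Kp = p_R^2 / (p_S p_V^3) with p_i = y_i·P.
Substituting and setting equal to 126 bar^-2 gives a polynomial in X; the root in (0,1) is X = 0.760.

X = 0.760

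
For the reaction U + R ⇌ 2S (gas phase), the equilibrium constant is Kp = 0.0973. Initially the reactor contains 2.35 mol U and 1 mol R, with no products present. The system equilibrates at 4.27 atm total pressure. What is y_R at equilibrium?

Take 1 mol R as basis and let X be its fractional conversion, so ξ = X.
Mole table: n_U = 2.35 − X; n_R = 1 − X; n_S = 2X.
Total moles n_T = 3.35 (Δν = 0, constant).
y_i = n_i/n_T, p_i = y_i·P. Kp = p_S^2 / (p_U p_R).
This yields a degree-2 equation in X; solving on (0,1), X = 0.204.
Then n_R = 0.796, n_T = 3.35, so y_R = 0.238.

y_R = 0.238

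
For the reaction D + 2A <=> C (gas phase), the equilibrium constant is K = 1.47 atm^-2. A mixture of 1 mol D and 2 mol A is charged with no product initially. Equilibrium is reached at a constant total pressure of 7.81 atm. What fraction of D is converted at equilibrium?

X = 0.840

Basis: 1 mol D initially; let X = conversion of D. Extent ξ = X.
Species balance: n_D = 1 − X; n_A = 2 − 2X; n_C = X.
Total moles n_T = 3 − 2X.
With p_i = (n_i/n_T)P, K = p_C / (p_D p_A^2).
Equating to 1.47 atm^-2 and solving on 0 < X < 1: X = 0.840.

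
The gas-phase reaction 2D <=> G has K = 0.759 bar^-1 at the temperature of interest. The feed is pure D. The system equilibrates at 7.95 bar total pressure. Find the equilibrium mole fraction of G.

y_G = 0.667

Basis: 1 mol D initially; let X = conversion of D. Extent ξ = 0.5X.
Species balance: n_D = 1 − X; n_G = 0.5X.
Total moles n_T = 1 − 0.5X.
y_i = n_i/n_T, p_i = y_i·P. K = p_G / (p_D^2).
This yields a degree-2 equation in X; solving on (0,1), X = 0.801.
Then n_G = 0.4, n_T = 0.6, so y_G = 0.667.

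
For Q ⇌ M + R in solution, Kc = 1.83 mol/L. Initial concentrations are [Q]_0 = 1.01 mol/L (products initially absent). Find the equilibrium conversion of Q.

Let X = conversion of Q; extent ξ = 1.01·X mol/L.
Concentrations: [Q] = 1.01 − 1.01X; [M] = 1.01X; [R] = 1.01X.
Kc = [M] [R] / ([Q]).
Equating to 1.83 mol/L: the physical root is X = 0.717.

X = 0.717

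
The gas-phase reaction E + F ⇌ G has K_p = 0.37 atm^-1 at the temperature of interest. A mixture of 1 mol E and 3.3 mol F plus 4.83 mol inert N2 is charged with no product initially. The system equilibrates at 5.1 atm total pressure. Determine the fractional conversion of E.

X = 0.386

Basis: 1 mol E initially; let X = conversion of E. Extent ξ = X.
Moles: n_E = 1 − X; n_F = 3.3 − X; n_G = X; n_I = 4.83 (inert).
Total moles n_T = 9.13 − X.
With p_i = (n_i/n_T)P, K_p = p_G / (p_E p_F).
Substituting and setting equal to 0.37 atm^-1 gives a polynomial in X; the root in (0,1) is X = 0.386.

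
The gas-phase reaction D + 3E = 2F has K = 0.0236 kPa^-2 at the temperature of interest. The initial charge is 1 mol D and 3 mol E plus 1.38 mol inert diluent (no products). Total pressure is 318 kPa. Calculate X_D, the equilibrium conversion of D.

Let X = conversion of D (basis 1 mol D); extent of reaction ξ = X.
Moles: n_D = 1 − X; n_E = 3 − 3X; n_F = 2X; n_I = 1.38 (inert).
Summing: n_T = 5.38 − 2X.
Mole fractions y_i = n_i/n_T; K = p_F^2 / (p_D p_E^3) with p_i = y_i·P.
This yields a degree-4 equation in X; solving on (0,1), X = 0.843.

X = 0.843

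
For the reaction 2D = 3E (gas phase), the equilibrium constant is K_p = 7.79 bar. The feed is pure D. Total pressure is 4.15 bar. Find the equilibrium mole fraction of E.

y_E = 0.633

Basis: 1 mol D initially; let X = conversion of D. Extent ξ = 0.5X.
Moles: n_D = 1 − X; n_E = 1.5X.
n_T = Σnᵢ = 1 + 0.5X.
Mole fractions y_i = n_i/n_T; K_p = p_E^3 / (p_D^2) with p_i = y_i·P.
Substituting and setting equal to 7.79 bar gives a polynomial in X; the root in (0,1) is X = 0.535.
Then n_E = 0.802, n_T = 1.27, so y_E = 0.633.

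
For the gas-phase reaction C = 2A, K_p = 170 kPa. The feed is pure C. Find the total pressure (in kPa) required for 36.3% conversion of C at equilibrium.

P = 280 kPa

Let X = conversion of C (basis 1 mol C); extent of reaction ξ = X.
At extent ξ: n_C = 1 − X; n_A = 2X.
n_T = Σnᵢ = 1 + X.
K_p = p_A^2 / (p_C) with p_i = (n_i/n_T)·P.
At X = 0.363: the mole-fraction product g(X) = Π y_i^ν_i = 0.6071. Since K_p = g(X)·P^{1}, P = (K_p/g)^(1/1) = (170/0.6071)^(1/1) = 280 kPa.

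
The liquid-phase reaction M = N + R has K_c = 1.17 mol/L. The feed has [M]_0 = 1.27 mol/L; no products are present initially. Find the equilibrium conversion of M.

Let X = conversion of M; extent ξ = 1.27·X mol/L.
Concentrations: [M] = 1.27 − 1.27X; [N] = 1.27X; [R] = 1.27X.
K_c = [N] [R] / ([M]).
Setting equal to 1.17 and solving for X on (0,1) gives X = 0.604.

X = 0.604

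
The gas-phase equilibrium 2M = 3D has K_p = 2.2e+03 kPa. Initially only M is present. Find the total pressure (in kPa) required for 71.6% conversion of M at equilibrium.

P = 195 kPa

Basis: 1 mol M initially; let X = conversion of M. Extent ξ = 0.5X.
Species balance: n_M = 1 − X; n_D = 1.5X.
n_T = Σnᵢ = 1 + 0.5X.
K_p = p_D^3 / (p_M^2) with p_i = (n_i/n_T)·P.
At X = 0.716: the mole-fraction product g(X) = Π y_i^ν_i = 11.31. Since K_p = g(X)·P^{1}, P = (K_p/g)^(1/1) = (2.2e+03/11.31)^(1/1) = 195 kPa.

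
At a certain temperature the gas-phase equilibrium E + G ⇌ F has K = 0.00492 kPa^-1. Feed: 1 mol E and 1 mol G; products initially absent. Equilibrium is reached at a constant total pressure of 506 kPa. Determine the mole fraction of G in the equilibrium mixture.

y_G = 0.349

Let X = conversion of E (basis 1 mol E); extent of reaction ξ = X.
Species balance: n_E = 1 − X; n_G = 1 − X; n_F = X.
Summing: n_T = 2 − X.
y_i = n_i/n_T, p_i = y_i·P. K = p_F / (p_E p_G).
Setting this equal to 0.00492 kPa^-1 and taking the physical root (0 < X < 1) gives X = 0.465.
Then n_G = 0.535, n_T = 1.54, so y_G = 0.349.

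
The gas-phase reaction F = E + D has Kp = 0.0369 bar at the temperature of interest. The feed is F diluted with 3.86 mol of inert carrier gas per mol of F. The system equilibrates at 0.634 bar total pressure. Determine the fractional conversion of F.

Take 1 mol F as basis and let X be its fractional conversion, so ξ = X.
Moles: n_F = 1 − X; n_E = X; n_D = X; n_I = 3.86 (inert).
Total moles n_T = 4.86 + X.
Mole fractions y_i = n_i/n_T; Kp = p_E p_D / (p_F) with p_i = y_i·P.
Setting this equal to 0.0369 bar and taking the physical root (0 < X < 1) gives X = 0.422.

X = 0.422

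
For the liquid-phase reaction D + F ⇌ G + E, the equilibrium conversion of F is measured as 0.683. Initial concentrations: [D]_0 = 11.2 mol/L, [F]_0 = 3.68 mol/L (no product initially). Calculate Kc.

Let X = conversion of F.
Concentrations: [D] = 11.2 − 3.68X; [F] = 3.68 − 3.68X; [G] = 3.68X; [E] = 3.68X.
At X = 0.683: [D] = 8.69, [F] = 1.17, [G] = 2.51, [E] = 2.51.
Kc = [G] [E] / ([D] [F]) = 0.623.

Kc = 0.623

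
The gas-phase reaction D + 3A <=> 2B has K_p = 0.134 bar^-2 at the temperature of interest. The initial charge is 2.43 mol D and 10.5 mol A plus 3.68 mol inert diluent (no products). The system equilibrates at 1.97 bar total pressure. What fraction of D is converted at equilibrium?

Basis: 2.43 mol D initially; let X = conversion of D. Extent ξ = 2.43X.
Mole table: n_D = 2.43 − 2.43X; n_A = 10.5 − 7.29X; n_B = 4.86X; n_I = 3.68 (inert).
Summing: n_T = 16.6 − 4.86X.
Mole fractions y_i = n_i/n_T; K_p = p_B^2 / (p_D p_A^3) with p_i = y_i·P.
This yields a degree-4 equation in X; solving on (0,1), X = 0.304.

X = 0.304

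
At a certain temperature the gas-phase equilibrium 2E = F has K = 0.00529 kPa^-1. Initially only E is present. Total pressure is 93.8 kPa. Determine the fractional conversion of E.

X = 0.421

Take 1 mol E as basis and let X be its fractional conversion, so ξ = 0.5X.
Moles: n_E = 1 − X; n_F = 0.5X.
n_T = Σnᵢ = 1 − 0.5X.
With p_i = (n_i/n_T)P, K = p_F / (p_E^2).
Equating to 0.00529 kPa^-1 and solving on 0 < X < 1: X = 0.421.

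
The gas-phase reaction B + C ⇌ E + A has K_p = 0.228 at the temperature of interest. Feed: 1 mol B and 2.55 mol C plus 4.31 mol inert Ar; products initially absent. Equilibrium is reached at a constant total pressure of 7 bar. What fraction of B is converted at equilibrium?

X = 0.490

Let X = conversion of B (basis 1 mol B); extent of reaction ξ = X.
At extent ξ: n_B = 1 − X; n_C = 2.55 − X; n_E = X; n_A = X; n_I = 4.31 (inert).
Total moles n_T = 7.86 (Δν = 0, constant).
Mole fractions y_i = n_i/n_T; K_p = p_E p_A / (p_B p_C) with p_i = y_i·P.
Equating to 0.228 and solving on 0 < X < 1: X = 0.490.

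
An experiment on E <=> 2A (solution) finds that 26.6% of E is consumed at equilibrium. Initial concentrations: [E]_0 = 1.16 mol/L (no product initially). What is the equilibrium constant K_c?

K_c = 0.447 mol/L

Let X = conversion of E.
Concentrations: [E] = 1.16 − 1.16X; [A] = 2.32X.
At X = 0.266: [E] = 0.851, [A] = 0.617.
K_c = [A]^2 / ([E]) = 0.447 mol/L.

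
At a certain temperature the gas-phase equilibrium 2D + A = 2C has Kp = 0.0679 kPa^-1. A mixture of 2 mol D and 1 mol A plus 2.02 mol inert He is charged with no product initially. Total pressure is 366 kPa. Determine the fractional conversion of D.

Basis: 2 mol D initially; let X = conversion of D. Extent ξ = X.
Species balance: n_D = 2 − 2X; n_A = 1 − X; n_C = 2X; n_I = 2.02 (inert).
Total moles n_T = 5.02 − X.
With p_i = (n_i/n_T)P, Kp = p_C^2 / (p_D^2 p_A).
This yields a degree-3 equation in X; solving on (0,1), X = 0.600.

X = 0.600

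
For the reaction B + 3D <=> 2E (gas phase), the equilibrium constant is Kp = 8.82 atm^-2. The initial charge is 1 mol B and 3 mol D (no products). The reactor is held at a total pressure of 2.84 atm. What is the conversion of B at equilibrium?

X = 0.711

Take 1 mol B as basis and let X be its fractional conversion, so ξ = X.
Mole table: n_B = 1 − X; n_D = 3 − 3X; n_E = 2X.
n_T = Σnᵢ = 4 − 2X.
Mole fractions y_i = n_i/n_T; Kp = p_E^2 / (p_B p_D^3) with p_i = y_i·P.
This yields a degree-4 equation in X; solving on (0,1), X = 0.711.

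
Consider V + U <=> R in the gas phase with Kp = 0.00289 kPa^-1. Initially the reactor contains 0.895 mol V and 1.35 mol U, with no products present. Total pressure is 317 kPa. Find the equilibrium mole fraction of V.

y_V = 0.307

Let X = conversion of V (basis 0.895 mol V); extent of reaction ξ = 0.895X.
Species balance: n_V = 0.895 − 0.895X; n_U = 1.35 − 0.895X; n_R = 0.895X.
Total moles n_T = 2.25 − 0.895X.
y_i = n_i/n_T, p_i = y_i·P. Kp = p_R / (p_V p_U).
This yields a degree-2 equation in X; solving on (0,1), X = 0.331.
Then n_V = 0.599, n_T = 1.95, so y_V = 0.307.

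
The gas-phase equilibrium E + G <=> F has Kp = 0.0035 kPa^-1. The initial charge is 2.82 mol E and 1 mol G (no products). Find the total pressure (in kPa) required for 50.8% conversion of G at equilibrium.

P = 423 kPa

Let X = conversion of G (basis 1 mol G); extent of reaction ξ = X.
Species balance: n_E = 2.82 − X; n_G = 1 − X; n_F = X.
Summing: n_T = 3.82 − X.
Kp = p_F / (p_E p_G) with p_i = (n_i/n_T)·P.
At X = 0.508: the mole-fraction product g(X) = Π y_i^ν_i = 1.479. Since Kp = g(X)·P^{-1}, P = (g/Kp)^(1/1) = (1.479/0.0035)^(1/1) = 423 kPa.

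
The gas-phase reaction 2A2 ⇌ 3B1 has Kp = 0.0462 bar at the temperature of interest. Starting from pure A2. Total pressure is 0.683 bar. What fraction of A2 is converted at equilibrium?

Basis: 1 mol A2 initially; let X = conversion of A2. Extent ξ = 0.5X.
Moles: n_A2 = 1 − X; n_B1 = 1.5X.
Summing: n_T = 1 + 0.5X.
y_i = n_i/n_T, p_i = y_i·P. Kp = p_B1^3 / (p_A2^2).
Substituting and setting equal to 0.0462 bar gives a polynomial in X; the root in (0,1) is X = 0.236.

X = 0.236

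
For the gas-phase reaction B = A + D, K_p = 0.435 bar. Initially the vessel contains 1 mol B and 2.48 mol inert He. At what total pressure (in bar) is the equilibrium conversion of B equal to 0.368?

Take 1 mol B as basis and let X be its fractional conversion, so ξ = X.
At extent ξ: n_B = 1 − X; n_A = X; n_D = X; n_I = 2.48 (inert).
Total moles n_T = 3.48 + X.
K_p = p_A p_D / (p_B) with p_i = (n_i/n_T)·P.
At X = 0.368: the mole-fraction product g(X) = Π y_i^ν_i = 0.05569. Since K_p = g(X)·P^{1}, P = (K_p/g)^(1/1) = (0.435/0.05569)^(1/1) = 7.81 bar.

P = 7.81 bar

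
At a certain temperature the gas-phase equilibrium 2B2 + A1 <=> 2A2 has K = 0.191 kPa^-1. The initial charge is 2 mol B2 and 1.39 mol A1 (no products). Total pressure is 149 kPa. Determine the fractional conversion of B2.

X = 0.727

Take 2 mol B2 as basis and let X be its fractional conversion, so ξ = X.
Moles: n_B2 = 2 − 2X; n_A1 = 1.39 − X; n_A2 = 2X.
n_T = Σnᵢ = 3.39 − X.
With p_i = (n_i/n_T)P, K = p_A2^2 / (p_B2^2 p_A1).
Setting this equal to 0.191 kPa^-1 and taking the physical root (0 < X < 1) gives X = 0.727.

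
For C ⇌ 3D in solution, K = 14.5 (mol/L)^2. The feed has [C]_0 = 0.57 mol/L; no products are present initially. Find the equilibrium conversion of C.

Let X = conversion of C; extent ξ = 0.57·X mol/L.
Concentrations: [C] = 0.57 − 0.57X; [D] = 1.71X.
K = [D]^3 / ([C]).
This equals 14.5 at X = 0.747 (the root in 0 < X < 1).

X = 0.747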